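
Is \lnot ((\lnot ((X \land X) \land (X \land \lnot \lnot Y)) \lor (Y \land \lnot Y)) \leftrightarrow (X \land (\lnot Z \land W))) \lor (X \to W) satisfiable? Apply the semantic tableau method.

Initial set: {(\lnot ((\lnot ((X \land X) \land (X \land \lnot \lnot Y)) \lor (Y \land \lnot Y)) \leftrightarrow (X \land (\lnot Z \land W))) \lor (X \to W))}.
(\lnot ((\lnot ((X \land X) \land (X \land \lnot \lnot Y)) \lor (Y \land \lnot Y)) \leftrightarrow (X \land (\lnot Z \land W))) \lor (X \to W)): β-rule — branch into \lnot ((\lnot ((X \land X) \land (X \land \lnot \lnot Y)) \lor (Y \land \lnot Y)) \leftrightarrow (X \land (\lnot Z \land W)))  //  (X \to W).
  branch 1 (add \lnot ((\lnot ((X \land X) \land (X \land \lnot \lnot Y)) \lor (Y \land \lnot Y)) \leftrightarrow (X \land (\lnot Z \land W)))):
    \lnot ((\lnot ((X \land X) \land (X \land \lnot \lnot Y)) \lor (Y \land \lnot Y)) \leftrightarrow (X \land (\lnot Z \land W))): β-rule — branch into (\lnot ((X \land X) \land (X \land \lnot \lnot Y)) \lor (Y \land \lnot Y)), \lnot (X \land (\lnot Z \land W))  //  \lnot (\lnot ((X \land X) \land (X \land \lnot \lnot Y)) \lor (Y \land \lnot Y)), (X \land (\lnot Z \land W)).
      branch 1.1 (add (\lnot ((X \land X) \land (X \land \lnot \lnot Y)) \lor (Y \land \lnot Y)), \lnot (X \land (\lnot Z \land W))):
        (\lnot ((X \land X) \land (X \land \lnot \lnot Y)) \lor (Y \land \lnot Y)): β-rule — branch into \lnot ((X \land X) \land (X \land \lnot \lnot Y))  //  (Y \land \lnot Y).
          branch 1.1.1 (add \lnot ((X \land X) \land (X \land \lnot \lnot Y))):
            \lnot (X \land (\lnot Z \land W)): β-rule — branch into \lnot X  //  \lnot (\lnot Z \land W).
              branch 1.1.1.1 (add \lnot X):
                \lnot ((X \land X) \land (X \land \lnot \lnot Y)): β-rule — branch into \lnot (X \land X)  //  \lnot (X \land \lnot \lnot Y).
                  branch 1.1.1.1.1 (add \lnot (X \land X)):
                    \lnot (X \land X): β-rule — branch into \lnot X  //  \lnot X.
                      branch 1.1.1.1.1.1 (add \lnot X):
                        ○ open, literals {X=0}.
                      branch 1.1.1.1.1.2 (add \lnot X):
                        ○ open, literals {X=0}.
                  branch 1.1.1.1.2 (add \lnot (X \land \lnot \lnot Y)):
                    \lnot (X \land \lnot \lnot Y): β-rule — branch into \lnot X  //  \lnot \lnot \lnot Y.
                      branch 1.1.1.1.2.1 (add \lnot X):
                        ○ open, literals {X=0}.
                      branch 1.1.1.1.2.2 (add \lnot \lnot \lnot Y):
                        \lnot \lnot \lnot Y: drop double negation, giving \lnot Y.
                        ○ open, literals {X=0, Y=0}.
              branch 1.1.1.2 (add \lnot (\lnot Z \land W)):
                \lnot ((X \land X) \land (X \land \lnot \lnot Y)): β-rule — branch into \lnot (X \land X)  //  \lnot (X \land \lnot \lnot Y).
                  branch 1.1.1.2.1 (add \lnot (X \land X)):
                    \lnot (\lnot Z \land W): β-rule — branch into \lnot \lnot Z  //  \lnot W.
                      branch 1.1.1.2.1.1 (add \lnot \lnot Z):
                        \lnot (X \land X): β-rule — branch into \lnot X  //  \lnot X.
                          branch 1.1.1.2.1.1.1 (add \lnot X):
                            ○ open, literals {X=0, Z=1}.
                          branch 1.1.1.2.1.1.2 (add \lnot X):
                            ○ open, literals {X=0, Z=1}.
                      branch 1.1.1.2.1.2 (add \lnot W):
                        \lnot (X \land X): β-rule — branch into \lnot X  //  \lnot X.
                          branch 1.1.1.2.1.2.1 (add \lnot X):
                            ○ open, literals {W=0, X=0}.
                          branch 1.1.1.2.1.2.2 (add \lnot X):
                            ○ open, literals {W=0, X=0}.
                  branch 1.1.1.2.2 (add \lnot (X \land \lnot \lnot Y)):
                    \lnot (\lnot Z \land W): β-rule — branch into \lnot \lnot Z  //  \lnot W.
                      branch 1.1.1.2.2.1 (add \lnot \lnot Z):
                        \lnot (X \land \lnot \lnot Y): β-rule — branch into \lnot X  //  \lnot \lnot \lnot Y.
                          branch 1.1.1.2.2.1.1 (add \lnot X):
                            ○ open, literals {X=0, Z=1}.
                          branch 1.1.1.2.2.1.2 (add \lnot \lnot \lnot Y):
                            \lnot \lnot \lnot Y: drop double negation, giving \lnot Y.
                            ○ open, literals {Y=0, Z=1}.
                      branch 1.1.1.2.2.2 (add \lnot W):
                        \lnot (X \land \lnot \lnot Y): β-rule — branch into \lnot X  //  \lnot \lnot \lnot Y.
                          branch 1.1.1.2.2.2.1 (add \lnot X):
                            ○ open, literals {W=0, X=0}.
                          branch 1.1.1.2.2.2.2 (add \lnot \lnot \lnot Y):
                            \lnot \lnot \lnot Y: drop double negation, giving \lnot Y.
                            ○ open, literals {W=0, Y=0}.
          branch 1.1.2 (add (Y \land \lnot Y)):
            (Y \land \lnot Y): α-rule — add Y, \lnot Y.
            × closes — contains both Y and \lnot Y.
      branch 1.2 (add \lnot (\lnot ((X \land X) \land (X \land \lnot \lnot Y)) \lor (Y \land \lnot Y)), (X \land (\lnot Z \land W))):
        \lnot (\lnot ((X \land X) \land (X \land \lnot \lnot Y)) \lor (Y \land \lnot Y)): α-rule — add \lnot \lnot ((X \land X) \land (X \land \lnot \lnot Y)), \lnot (Y \land \lnot Y).
        (X \land (\lnot Z \land W)): α-rule — add X, (\lnot Z \land W).
        \lnot \lnot ((X \land X) \land (X \land \lnot \lnot Y)): α-rule — add (X \land X), (X \land \lnot \lnot Y).
        (\lnot Z \land W): α-rule — add \lnot Z, W.
        (X \land X): α-rule — add X, X.
        (X \land \lnot \lnot Y): α-rule — add X, \lnot \lnot Y.
        \lnot \lnot Y: drop double negation, giving Y.
        \lnot (Y \land \lnot Y): β-rule — branch into \lnot Y  //  \lnot \lnot Y.
          branch 1.2.1 (add \lnot Y):
            × closes — contains both Y and \lnot Y.
          branch 1.2.2 (add \lnot \lnot Y):
            ○ open, literals {W=1, X=1, Y=1, Z=0}.
  branch 2 (add (X \to W)):
    (X \to W): β-rule — branch into \lnot X  //  W.
      branch 2.1 (add \lnot X):
        ○ open, literals {X=0}.
      branch 2.2 (add W):
        ○ open, literals {W=1}.
2 branches closed, 15 open.
An open branch gives a satisfying assignment: X=0.

Satisfiable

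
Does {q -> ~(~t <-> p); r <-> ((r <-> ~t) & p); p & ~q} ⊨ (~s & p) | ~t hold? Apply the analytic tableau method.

Initial set: {(q -> ~(~t <-> p)); (r <-> ((r <-> ~t) & p)); (p & ~q); ~((~s & p) | ~t)}.
(p & ~q): α-rule — add p, ~q.
~((~s & p) | ~t): α-rule — add ~(~s & p), ~~t.
(q -> ~(~t <-> p)): β-rule — branch into ~q  //  ~(~t <-> p).
  branch 1 (add ~q):
    (r <-> ((r <-> ~t) & p)): β-rule — branch into r, ((r <-> ~t) & p)  //  ~r, ~((r <-> ~t) & p).
      branch 1.1 (add r, ((r <-> ~t) & p)):
        ((r <-> ~t) & p): α-rule — add (r <-> ~t), p.
        ~(~s & p): β-rule — branch into ~~s  //  ~p.
          branch 1.1.1 (add ~~s):
            (r <-> ~t): β-rule — branch into r, ~t  //  ~r, ~~t.
              branch 1.1.1.1 (add r, ~t):
                × closes — contains both t and ~t.
              branch 1.1.1.2 (add ~r, ~~t):
                × closes — contains both r and ~r.
          branch 1.1.2 (add ~p):
            × closes — contains both p and ~p.
      branch 1.2 (add ~r, ~((r <-> ~t) & p)):
        ~(~s & p): β-rule — branch into ~~s  //  ~p.
          branch 1.2.1 (add ~~s):
            ~((r <-> ~t) & p): β-rule — branch into ~(r <-> ~t)  //  ~p.
              branch 1.2.1.1 (add ~(r <-> ~t)):
                ~(r <-> ~t): β-rule — branch into r, ~~t  //  ~r, ~t.
                  branch 1.2.1.1.1 (add r, ~~t):
                    × closes — contains both r and ~r.
                  branch 1.2.1.1.2 (add ~r, ~t):
                    × closes — contains both t and ~t.
              branch 1.2.1.2 (add ~p):
                × closes — contains both p and ~p.
          branch 1.2.2 (add ~p):
            × closes — contains both p and ~p.
  branch 2 (add ~(~t <-> p)):
    (r <-> ((r <-> ~t) & p)): β-rule — branch into r, ((r <-> ~t) & p)  //  ~r, ~((r <-> ~t) & p).
      branch 2.1 (add r, ((r <-> ~t) & p)):
        ((r <-> ~t) & p): α-rule — add (r <-> ~t), p.
        ~(~s & p): β-rule — branch into ~~s  //  ~p.
          branch 2.1.1 (add ~~s):
            ~(~t <-> p): β-rule — branch into ~t, ~p  //  ~~t, p.
              branch 2.1.1.1 (add ~t, ~p):
                × closes — contains both t and ~t.
              branch 2.1.1.2 (add ~~t, p):
                (r <-> ~t): β-rule — branch into r, ~t  //  ~r, ~~t.
                  branch 2.1.1.2.1 (add r, ~t):
                    × closes — contains both t and ~t.
                  branch 2.1.1.2.2 (add ~r, ~~t):
                    × closes — contains both r and ~r.
          branch 2.1.2 (add ~p):
            × closes — contains both p and ~p.
      branch 2.2 (add ~r, ~((r <-> ~t) & p)):
        ~(~s & p): β-rule — branch into ~~s  //  ~p.
          branch 2.2.1 (add ~~s):
            ~(~t <-> p): β-rule — branch into ~t, ~p  //  ~~t, p.
              branch 2.2.1.1 (add ~t, ~p):
                × closes — contains both t and ~t.
              branch 2.2.1.2 (add ~~t, p):
                ~((r <-> ~t) & p): β-rule — branch into ~(r <-> ~t)  //  ~p.
                  branch 2.2.1.2.1 (add ~(r <-> ~t)):
                    ~(r <-> ~t): β-rule — branch into r, ~~t  //  ~r, ~t.
                      branch 2.2.1.2.1.1 (add r, ~~t):
                        × closes — contains both r and ~r.
                      branch 2.2.1.2.1.2 (add ~r, ~t):
                        × closes — contains both t and ~t.
                  branch 2.2.1.2.2 (add ~p):
                    × closes — contains both p and ~p.
          branch 2.2.2 (add ~p):
            × closes — contains both p and ~p.
All 16 branches close.
Every branch closed, so the premises entail the conclusion.

Yes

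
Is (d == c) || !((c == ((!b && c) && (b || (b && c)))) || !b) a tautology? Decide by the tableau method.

Not valid

Assume the negation and expand:
Initial set: {!((d == c) || !((c == ((!b && c) && (b || (b && c)))) || !b))}.
!((d == c) || !((c == ((!b && c) && (b || (b && c)))) || !b)): α-rule — add !(d == c), !!((c == ((!b && c) && (b || (b && c)))) || !b).
!(d == c): β-rule — branch into d, !c  //  !d, c.
  branch 1 (add d, !c):
    !!((c == ((!b && c) && (b || (b && c)))) || !b): β-rule — branch into (c == ((!b && c) && (b || (b && c))))  //  !b.
      branch 1.1 (add (c == ((!b && c) && (b || (b && c))))):
        (c == ((!b && c) && (b || (b && c)))): β-rule — branch into c, ((!b && c) && (b || (b && c)))  //  !c, !((!b && c) && (b || (b && c))).
          branch 1.1.1 (add c, ((!b && c) && (b || (b && c)))):
            × closes — contains both c and !c.
          branch 1.1.2 (add !c, !((!b && c) && (b || (b && c)))):
            !((!b && c) && (b || (b && c))): β-rule — branch into !(!b && c)  //  !(b || (b && c)).
              branch 1.1.2.1 (add !(!b && c)):
                !(!b && c): β-rule — branch into !!b  //  !c.
                  branch 1.1.2.1.1 (add !!b):
                    ○ open, literals {b=1, c=0, d=1}.
                  branch 1.1.2.1.2 (add !c):
                    ○ open, literals {c=0, d=1}.
              branch 1.1.2.2 (add !(b || (b && c))):
                !(b || (b && c)): α-rule — add !b, !(b && c).
                !(b && c): β-rule — branch into !b  //  !c.
                  branch 1.1.2.2.1 (add !b):
                    ○ open, literals {b=0, c=0, d=1}.
                  branch 1.1.2.2.2 (add !c):
                    ○ open, literals {b=0, c=0, d=1}.
      branch 1.2 (add !b):
        ○ open, literals {b=0, c=0, d=1}.
  branch 2 (add !d, c):
    !!((c == ((!b && c) && (b || (b && c)))) || !b): β-rule — branch into (c == ((!b && c) && (b || (b && c))))  //  !b.
      branch 2.1 (add (c == ((!b && c) && (b || (b && c))))):
        (c == ((!b && c) && (b || (b && c)))): β-rule — branch into c, ((!b && c) && (b || (b && c)))  //  !c, !((!b && c) && (b || (b && c))).
          branch 2.1.1 (add c, ((!b && c) && (b || (b && c)))):
            ((!b && c) && (b || (b && c))): α-rule — add (!b && c), (b || (b && c)).
            (!b && c): α-rule — add !b, c.
            (b || (b && c)): β-rule — branch into b  //  (b && c).
              branch 2.1.1.1 (add b):
                × closes — contains both b and !b.
              branch 2.1.1.2 (add (b && c)):
                (b && c): α-rule — add b, c.
                × closes — contains both b and !b.
          branch 2.1.2 (add !c, !((!b && c) && (b || (b && c)))):
            × closes — contains both c and !c.
      branch 2.2 (add !b):
        ○ open, literals {b=0, c=1, d=0}.
4 branches closed, 6 open.
An open branch gives a countermodel: b=1, c=0, d=1 (unmentioned atoms arbitrary); under it the original formula is false.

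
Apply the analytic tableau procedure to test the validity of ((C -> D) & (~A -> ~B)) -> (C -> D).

Valid

Assume the negation and expand:
Initial set: {~(((C -> D) & (~A -> ~B)) -> (C -> D))}.
~(((C -> D) & (~A -> ~B)) -> (C -> D)): α-rule — add ((C -> D) & (~A -> ~B)), ~(C -> D).
((C -> D) & (~A -> ~B)): α-rule — add (C -> D), (~A -> ~B).
~(C -> D): α-rule — add C, ~D.
(C -> D): β-rule — branch into ~C  //  D.
  branch 1 (add ~C):
    × closes — contains both C and ~C.
  branch 2 (add D):
    × closes — contains both D and ~D.
All 2 branches close.
Every branch closed, so the negation is unsatisfiable and the formula is valid.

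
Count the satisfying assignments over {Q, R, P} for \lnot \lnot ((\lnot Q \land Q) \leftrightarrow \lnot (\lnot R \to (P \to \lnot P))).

6

Initial set: {\lnot \lnot ((\lnot Q \land Q) \leftrightarrow \lnot (\lnot R \to (P \to \lnot P)))}.
\lnot \lnot ((\lnot Q \land Q) \leftrightarrow \lnot (\lnot R \to (P \to \lnot P))): drop double negation, giving ((\lnot Q \land Q) \leftrightarrow \lnot (\lnot R \to (P \to \lnot P))).
((\lnot Q \land Q) \leftrightarrow \lnot (\lnot R \to (P \to \lnot P))): β-rule — branch into (\lnot Q \land Q), \lnot (\lnot R \to (P \to \lnot P))  //  \lnot (\lnot Q \land Q), \lnot \lnot (\lnot R \to (P \to \lnot P)).
  branch 1 (add (\lnot Q \land Q), \lnot (\lnot R \to (P \to \lnot P))):
    (\lnot Q \land Q): α-rule — add \lnot Q, Q.
    × closes — contains both Q and \lnot Q.
  branch 2 (add \lnot (\lnot Q \land Q), \lnot \lnot (\lnot R \to (P \to \lnot P))):
    \lnot (\lnot Q \land Q): β-rule — branch into \lnot \lnot Q  //  \lnot Q.
      branch 2.1 (add \lnot \lnot Q):
        \lnot \lnot (\lnot R \to (P \to \lnot P)): β-rule — branch into \lnot \lnot R  //  (P \to \lnot P).
          branch 2.1.1 (add \lnot \lnot R):
            ○ open, literals {Q=T, R=T}.
          branch 2.1.2 (add (P \to \lnot P)):
            (P \to \lnot P): β-rule — branch into \lnot P  //  \lnot P.
              branch 2.1.2.1 (add \lnot P):
                ○ open, literals {P=F, Q=T}.
              branch 2.1.2.2 (add \lnot P):
                ○ open, literals {P=F, Q=T}.
      branch 2.2 (add \lnot Q):
        \lnot \lnot (\lnot R \to (P \to \lnot P)): β-rule — branch into \lnot \lnot R  //  (P \to \lnot P).
          branch 2.2.1 (add \lnot \lnot R):
            ○ open, literals {Q=F, R=T}.
          branch 2.2.2 (add (P \to \lnot P)):
            (P \to \lnot P): β-rule — branch into \lnot P  //  \lnot P.
              branch 2.2.2.1 (add \lnot P):
                ○ open, literals {P=F, Q=F}.
              branch 2.2.2.2 (add \lnot P):
                ○ open, literals {P=F, Q=F}.
1 branch closed, 6 open.
Each open branch fixes some atoms; the unmentioned ones are free. Counting distinct full assignments: branch {Q=T, R=T} (P) contributes 2 new; branch {P=F, Q=T} (R) contributes 1 new; branch {P=F, Q=T} (R) contributes 0 new; branch {Q=F, R=T} (P) contributes 2 new; branch {P=F, Q=F} (R) contributes 1 new; branch {P=F, Q=F} (R) contributes 0 new. Total: 6.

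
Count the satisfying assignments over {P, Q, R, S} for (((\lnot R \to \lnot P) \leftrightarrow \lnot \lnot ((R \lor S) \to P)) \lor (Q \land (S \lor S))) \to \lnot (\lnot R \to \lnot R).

Initial set: {T ((((\lnot R \to \lnot P) \leftrightarrow \lnot \lnot ((R \lor S) \to P)) \lor (Q \land (S \lor S))) \to \lnot (\lnot R \to \lnot R))}.
T ((((\lnot R \to \lnot P) \leftrightarrow \lnot \lnot ((R \lor S) \to P)) \lor (Q \land (S \lor S))) \to \lnot (\lnot R \to \lnot R)): β-rule — branch into F (((\lnot R \to \lnot P) \leftrightarrow \lnot \lnot ((R \lor S) \to P)) \lor (Q \land (S \lor S)))  //  T \lnot (\lnot R \to \lnot R).
  branch 1 (add F (((\lnot R \to \lnot P) \leftrightarrow \lnot \lnot ((R \lor S) \to P)) \lor (Q \land (S \lor S)))):
    F (((\lnot R \to \lnot P) \leftrightarrow \lnot \lnot ((R \lor S) \to P)) \lor (Q \land (S \lor S))): α-rule — add F ((\lnot R \to \lnot P) \leftrightarrow \lnot \lnot ((R \lor S) \to P)), F (Q \land (S \lor S)).
    F ((\lnot R \to \lnot P) \leftrightarrow \lnot \lnot ((R \lor S) \to P)): β-rule — branch into T (\lnot R \to \lnot P), F \lnot \lnot ((R \lor S) \to P)  //  F (\lnot R \to \lnot P), T \lnot \lnot ((R \lor S) \to P).
      branch 1.1 (add T (\lnot R \to \lnot P), F \lnot \lnot ((R \lor S) \to P)):
        F \lnot \lnot ((R \lor S) \to P): drop double negation, giving F ((R \lor S) \to P).
        F ((R \lor S) \to P): α-rule — add T (R \lor S), F P.
        F (Q \land (S \lor S)): β-rule — branch into F Q  //  F (S \lor S).
          branch 1.1.1 (add F Q):
            T (\lnot R \to \lnot P): β-rule — branch into F \lnot R  //  T \lnot P.
              branch 1.1.1.1 (add F \lnot R):
                T (R \lor S): β-rule — branch into T R  //  T S.
                  branch 1.1.1.1.1 (add T R):
                    ○ open, literals {P=F, Q=F, R=T}.
                  branch 1.1.1.1.2 (add T S):
                    ○ open, literals {P=F, Q=F, R=T, S=T}.
              branch 1.1.1.2 (add T \lnot P):
                T (R \lor S): β-rule — branch into T R  //  T S.
                  branch 1.1.1.2.1 (add T R):
                    ○ open, literals {P=F, Q=F, R=T}.
                  branch 1.1.1.2.2 (add T S):
                    ○ open, literals {P=F, Q=F, S=T}.
          branch 1.1.2 (add F (S \lor S)):
            F (S \lor S): α-rule — add F S, F S.
            T (\lnot R \to \lnot P): β-rule — branch into F \lnot R  //  T \lnot P.
              branch 1.1.2.1 (add F \lnot R):
                T (R \lor S): β-rule — branch into T R  //  T S.
                  branch 1.1.2.1.1 (add T R):
                    ○ open, literals {P=F, R=T, S=F}.
                  branch 1.1.2.1.2 (add T S):
                    × closes — contains both S and \lnot S.
              branch 1.1.2.2 (add T \lnot P):
                T (R \lor S): β-rule — branch into T R  //  T S.
                  branch 1.1.2.2.1 (add T R):
                    ○ open, literals {P=F, R=T, S=F}.
                  branch 1.1.2.2.2 (add T S):
                    × closes — contains both S and \lnot S.
      branch 1.2 (add F (\lnot R \to \lnot P), T \lnot \lnot ((R \lor S) \to P)):
        F (\lnot R \to \lnot P): α-rule — add T \lnot R, F \lnot P.
        T \lnot \lnot ((R \lor S) \to P): drop double negation, giving T ((R \lor S) \to P).
        F (Q \land (S \lor S)): β-rule — branch into F Q  //  F (S \lor S).
          branch 1.2.1 (add F Q):
            T ((R \lor S) \to P): β-rule — branch into F (R \lor S)  //  T P.
              branch 1.2.1.1 (add F (R \lor S)):
                F (R \lor S): α-rule — add F R, F S.
                ○ open, literals {P=T, Q=F, R=F, S=F}.
              branch 1.2.1.2 (add T P):
                ○ open, literals {P=T, Q=F, R=F}.
          branch 1.2.2 (add F (S \lor S)):
            F (S \lor S): α-rule — add F S, F S.
            T ((R \lor S) \to P): β-rule — branch into F (R \lor S)  //  T P.
              branch 1.2.2.1 (add F (R \lor S)):
                F (R \lor S): α-rule — add F R, F S.
                ○ open, literals {P=T, R=F, S=F}.
              branch 1.2.2.2 (add T P):
                ○ open, literals {P=T, R=F, S=F}.
  branch 2 (add T \lnot (\lnot R \to \lnot R)):
    T \lnot (\lnot R \to \lnot R): α-rule — add T \lnot R, F \lnot R.
    × closes — contains both R and \lnot R.
3 branches closed, 10 open.
Each open branch fixes some atoms; the unmentioned ones are free. Counting distinct full assignments: branch {P=F, Q=F, R=T} (S) contributes 2 new; branch {P=F, Q=F, R=T, S=T} (none free) contributes 0 new; branch {P=F, Q=F, R=T} (S) contributes 0 new; branch {P=F, Q=F, S=T} (R) contributes 1 new; branch {P=F, R=T, S=F} (Q) contributes 1 new; branch {P=F, R=T, S=F} (Q) contributes 0 new; branch {P=T, Q=F, R=F, S=F} (none free) contributes 1 new; branch {P=T, Q=F, R=F} (S) contributes 1 new; branch {P=T, R=F, S=F} (Q) contributes 1 new; branch {P=T, R=F, S=F} (Q) contributes 0 new. Total: 7.

7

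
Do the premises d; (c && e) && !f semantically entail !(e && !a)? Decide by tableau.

No

Initial set: {T d; T ((c && e) && !f); F !(e && !a)}.
T ((c && e) && !f): α-rule — add T (c && e), T !f.
F !(e && !a): α-rule — add T e, T !a.
T (c && e): α-rule — add T c, T e.
○ open, literals {a=false, c=true, d=true, e=true, f=false}.
0 branches closed, 1 open.
An open branch gives a countermodel: a=false, c=true, d=true, e=true, f=false (unmentioned atoms arbitrary); the premises hold there but the conclusion fails.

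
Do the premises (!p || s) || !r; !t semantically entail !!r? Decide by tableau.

Initial set: {((!p || s) || !r); !t; !!!r}.
!!!r: drop double negation, giving !r.
((!p || s) || !r): β-rule — branch into (!p || s)  //  !r.
  branch 1 (add (!p || s)):
    (!p || s): β-rule — branch into !p  //  s.
      branch 1.1 (add !p):
        ○ open, literals {p=F, r=F, t=F}.
      branch 1.2 (add s):
        ○ open, literals {r=F, s=T, t=F}.
  branch 2 (add !r):
    ○ open, literals {r=F, t=F}.
0 branches closed, 3 open.
An open branch gives a countermodel: p=F, r=F, t=F (unmentioned atoms arbitrary); the premises hold there but the conclusion fails.

No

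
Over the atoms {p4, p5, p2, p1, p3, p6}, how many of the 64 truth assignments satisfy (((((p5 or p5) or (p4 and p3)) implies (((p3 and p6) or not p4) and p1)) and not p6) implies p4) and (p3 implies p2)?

Initial set: {((((((p5 or p5) or (p4 and p3)) implies (((p3 and p6) or not p4) and p1)) and not p6) implies p4) and (p3 implies p2))}.
((((((p5 or p5) or (p4 and p3)) implies (((p3 and p6) or not p4) and p1)) and not p6) implies p4) and (p3 implies p2)): α-rule — add (((((p5 or p5) or (p4 and p3)) implies (((p3 and p6) or not p4) and p1)) and not p6) implies p4), (p3 implies p2).
(((((p5 or p5) or (p4 and p3)) implies (((p3 and p6) or not p4) and p1)) and not p6) implies p4): β-rule — branch into not ((((p5 or p5) or (p4 and p3)) implies (((p3 and p6) or not p4) and p1)) and not p6)  //  p4.
  branch 1 (add not ((((p5 or p5) or (p4 and p3)) implies (((p3 and p6) or not p4) and p1)) and not p6)):
    (p3 implies p2): β-rule — branch into not p3  //  p2.
      branch 1.1 (add not p3):
        not ((((p5 or p5) or (p4 and p3)) implies (((p3 and p6) or not p4) and p1)) and not p6): β-rule — branch into not (((p5 or p5) or (p4 and p3)) implies (((p3 and p6) or not p4) and p1))  //  not not p6.
          branch 1.1.1 (add not (((p5 or p5) or (p4 and p3)) implies (((p3 and p6) or not p4) and p1))):
            not (((p5 or p5) or (p4 and p3)) implies (((p3 and p6) or not p4) and p1)): α-rule — add ((p5 or p5) or (p4 and p3)), not (((p3 and p6) or not p4) and p1).
            ((p5 or p5) or (p4 and p3)): β-rule — branch into (p5 or p5)  //  (p4 and p3).
              branch 1.1.1.1 (add (p5 or p5)):
                not (((p3 and p6) or not p4) and p1): β-rule — branch into not ((p3 and p6) or not p4)  //  not p1.
                  branch 1.1.1.1.1 (add not ((p3 and p6) or not p4)):
                    not ((p3 and p6) or not p4): α-rule — add not (p3 and p6), not not p4.
                    (p5 or p5): β-rule — branch into p5  //  p5.
                      branch 1.1.1.1.1.1 (add p5):
                        not (p3 and p6): β-rule — branch into not p3  //  not p6.
                          branch 1.1.1.1.1.1.1 (add not p3):
                            ○ open, literals {p3=F, p4=T, p5=T}.
                          branch 1.1.1.1.1.1.2 (add not p6):
                            ○ open, literals {p3=F, p4=T, p5=T, p6=F}.
                      branch 1.1.1.1.1.2 (add p5):
                        not (p3 and p6): β-rule — branch into not p3  //  not p6.
                          branch 1.1.1.1.1.2.1 (add not p3):
                            ○ open, literals {p3=F, p4=T, p5=T}.
                          branch 1.1.1.1.1.2.2 (add not p6):
                            ○ open, literals {p3=F, p4=T, p5=T, p6=F}.
                  branch 1.1.1.1.2 (add not p1):
                    (p5 or p5): β-rule — branch into p5  //  p5.
                      branch 1.1.1.1.2.1 (add p5):
                        ○ open, literals {p1=F, p3=F, p5=T}.
                      branch 1.1.1.1.2.2 (add p5):
                        ○ open, literals {p1=F, p3=F, p5=T}.
              branch 1.1.1.2 (add (p4 and p3)):
                (p4 and p3): α-rule — add p4, p3.
                × closes — contains both p3 and not p3.
          branch 1.1.2 (add not not p6):
            ○ open, literals {p3=F, p6=T}.
      branch 1.2 (add p2):
        not ((((p5 or p5) or (p4 and p3)) implies (((p3 and p6) or not p4) and p1)) and not p6): β-rule — branch into not (((p5 or p5) or (p4 and p3)) implies (((p3 and p6) or not p4) and p1))  //  not not p6.
          branch 1.2.1 (add not (((p5 or p5) or (p4 and p3)) implies (((p3 and p6) or not p4) and p1))):
            not (((p5 or p5) or (p4 and p3)) implies (((p3 and p6) or not p4) and p1)): α-rule — add ((p5 or p5) or (p4 and p3)), not (((p3 and p6) or not p4) and p1).
            ((p5 or p5) or (p4 and p3)): β-rule — branch into (p5 or p5)  //  (p4 and p3).
              branch 1.2.1.1 (add (p5 or p5)):
                not (((p3 and p6) or not p4) and p1): β-rule — branch into not ((p3 and p6) or not p4)  //  not p1.
                  branch 1.2.1.1.1 (add not ((p3 and p6) or not p4)):
                    not ((p3 and p6) or not p4): α-rule — add not (p3 and p6), not not p4.
                    (p5 or p5): β-rule — branch into p5  //  p5.
                      branch 1.2.1.1.1.1 (add p5):
                        not (p3 and p6): β-rule — branch into not p3  //  not p6.
                          branch 1.2.1.1.1.1.1 (add not p3):
                            ○ open, literals {p2=T, p3=F, p4=T, p5=T}.
                          branch 1.2.1.1.1.1.2 (add not p6):
                            ○ open, literals {p2=T, p4=T, p5=T, p6=F}.
                      branch 1.2.1.1.1.2 (add p5):
                        not (p3 and p6): β-rule — branch into not p3  //  not p6.
                          branch 1.2.1.1.1.2.1 (add not p3):
                            ○ open, literals {p2=T, p3=F, p4=T, p5=T}.
                          branch 1.2.1.1.1.2.2 (add not p6):
                            ○ open, literals {p2=T, p4=T, p5=T, p6=F}.
                  branch 1.2.1.1.2 (add not p1):
                    (p5 or p5): β-rule — branch into p5  //  p5.
                      branch 1.2.1.1.2.1 (add p5):
                        ○ open, literals {p1=F, p2=T, p5=T}.
                      branch 1.2.1.1.2.2 (add p5):
                        ○ open, literals {p1=F, p2=T, p5=T}.
              branch 1.2.1.2 (add (p4 and p3)):
                (p4 and p3): α-rule — add p4, p3.
                not (((p3 and p6) or not p4) and p1): β-rule — branch into not ((p3 and p6) or not p4)  //  not p1.
                  branch 1.2.1.2.1 (add not ((p3 and p6) or not p4)):
                    not ((p3 and p6) or not p4): α-rule — add not (p3 and p6), not not p4.
                    not (p3 and p6): β-rule — branch into not p3  //  not p6.
                      branch 1.2.1.2.1.1 (add not p3):
                        × closes — contains both p3 and not p3.
                      branch 1.2.1.2.1.2 (add not p6):
                        ○ open, literals {p2=T, p3=T, p4=T, p6=F}.
                  branch 1.2.1.2.2 (add not p1):
                    ○ open, literals {p1=F, p2=T, p3=T, p4=T}.
          branch 1.2.2 (add not not p6):
            ○ open, literals {p2=T, p6=T}.
  branch 2 (add p4):
    (p3 implies p2): β-rule — branch into not p3  //  p2.
      branch 2.1 (add not p3):
        ○ open, literals {p3=F, p4=T}.
      branch 2.2 (add p2):
        ○ open, literals {p2=T, p4=T}.
2 branches closed, 18 open.
Each open branch fixes some atoms; the unmentioned ones are free. Counting distinct full assignments: branch {p3=F, p4=T, p5=T} (p2, p1, p6) contributes 8 new; branch {p3=F, p4=T, p5=T, p6=F} (p2, p1) contributes 0 new; branch {p3=F, p4=T, p5=T} (p2, p1, p6) contributes 0 new; branch {p3=F, p4=T, p5=T, p6=F} (p2, p1) contributes 0 new; branch {p1=F, p3=F, p5=T} (p4, p2, p6) contributes 4 new; branch {p1=F, p3=F, p5=T} (p4, p2, p6) contributes 0 new; branch {p3=F, p6=T} (p4, p5, p2, p1) contributes 10 new; branch {p2=T, p3=F, p4=T, p5=T} (p1, p6) contributes 0 new; branch {p2=T, p4=T, p5=T, p6=F} (p1, p3) contributes 2 new; branch {p2=T, p3=F, p4=T, p5=T} (p1, p6) contributes 0 new; branch {p2=T, p4=T, p5=T, p6=F} (p1, p3) contributes 0 new; branch {p1=F, p2=T, p5=T} (p4, p3, p6) contributes 3 new; branch {p1=F, p2=T, p5=T} (p4, p3, p6) contributes 0 new; branch {p2=T, p3=T, p4=T, p6=F} (p5, p1) contributes 2 new; branch {p1=F, p2=T, p3=T, p4=T} (p5, p6) contributes 1 new; branch {p2=T, p6=T} (p4, p5, p1, p3) contributes 5 new; branch {p3=F, p4=T} (p5, p2, p1, p6) contributes 4 new; branch {p2=T, p4=T} (p5, p1, p3, p6) contributes 0 new. Total: 39.

39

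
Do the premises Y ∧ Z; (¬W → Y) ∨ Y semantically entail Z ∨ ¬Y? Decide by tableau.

Initial set: {T (Y ∧ Z); T ((¬W → Y) ∨ Y); F (Z ∨ ¬Y)}.
T (Y ∧ Z): α-rule — add T Y, T Z.
F (Z ∨ ¬Y): α-rule — add F Z, F ¬Y.
× closes — contains both Z and ¬Z.
All 1 branch closes.
Every branch closed, so the premises entail the conclusion.

Yes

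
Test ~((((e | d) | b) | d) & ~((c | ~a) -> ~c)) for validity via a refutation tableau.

Not valid

Assume the negation and expand:
Initial set: {~~((((e | d) | b) | d) & ~((c | ~a) -> ~c))}.
~~((((e | d) | b) | d) & ~((c | ~a) -> ~c)): α-rule — add (((e | d) | b) | d), ~((c | ~a) -> ~c).
~((c | ~a) -> ~c): α-rule — add (c | ~a), ~~c.
(((e | d) | b) | d): β-rule — branch into ((e | d) | b)  //  d.
  branch 1 (add ((e | d) | b)):
    (c | ~a): β-rule — branch into c  //  ~a.
      branch 1.1 (add c):
        ((e | d) | b): β-rule — branch into (e | d)  //  b.
          branch 1.1.1 (add (e | d)):
            (e | d): β-rule — branch into e  //  d.
              branch 1.1.1.1 (add e):
                ○ open, literals {c=T, e=T}.
              branch 1.1.1.2 (add d):
                ○ open, literals {c=T, d=T}.
          branch 1.1.2 (add b):
            ○ open, literals {b=T, c=T}.
      branch 1.2 (add ~a):
        ((e | d) | b): β-rule — branch into (e | d)  //  b.
          branch 1.2.1 (add (e | d)):
            (e | d): β-rule — branch into e  //  d.
              branch 1.2.1.1 (add e):
                ○ open, literals {a=F, c=T, e=T}.
              branch 1.2.1.2 (add d):
                ○ open, literals {a=F, c=T, d=T}.
          branch 1.2.2 (add b):
            ○ open, literals {a=F, b=T, c=T}.
  branch 2 (add d):
    (c | ~a): β-rule — branch into c  //  ~a.
      branch 2.1 (add c):
        ○ open, literals {c=T, d=T}.
      branch 2.2 (add ~a):
        ○ open, literals {a=F, c=T, d=T}.
0 branches closed, 8 open.
An open branch gives a countermodel: c=T, e=T (unmentioned atoms arbitrary); under it the original formula is false.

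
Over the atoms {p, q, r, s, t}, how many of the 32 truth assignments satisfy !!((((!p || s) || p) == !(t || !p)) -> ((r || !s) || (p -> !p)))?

30

Initial set: {T !!((((!p || s) || p) == !(t || !p)) -> ((r || !s) || (p -> !p)))}.
T !!((((!p || s) || p) == !(t || !p)) -> ((r || !s) || (p -> !p))): drop double negation, giving T ((((!p || s) || p) == !(t || !p)) -> ((r || !s) || (p -> !p))).
T ((((!p || s) || p) == !(t || !p)) -> ((r || !s) || (p -> !p))): β-rule — branch into F (((!p || s) || p) == !(t || !p))  //  T ((r || !s) || (p -> !p)).
  branch 1 (add F (((!p || s) || p) == !(t || !p))):
    F (((!p || s) || p) == !(t || !p)): β-rule — branch into T ((!p || s) || p), F !(t || !p)  //  F ((!p || s) || p), T !(t || !p).
      branch 1.1 (add T ((!p || s) || p), F !(t || !p)):
        T ((!p || s) || p): β-rule — branch into T (!p || s)  //  T p.
          branch 1.1.1 (add T (!p || s)):
            F !(t || !p): β-rule — branch into T t  //  T !p.
              branch 1.1.1.1 (add T t):
                T (!p || s): β-rule — branch into T !p  //  T s.
                  branch 1.1.1.1.1 (add T !p):
                    ○ open, literals {p=0, t=1}.
                  branch 1.1.1.1.2 (add T s):
                    ○ open, literals {s=1, t=1}.
              branch 1.1.1.2 (add T !p):
                T (!p || s): β-rule — branch into T !p  //  T s.
                  branch 1.1.1.2.1 (add T !p):
                    ○ open, literals {p=0}.
                  branch 1.1.1.2.2 (add T s):
                    ○ open, literals {p=0, s=1}.
          branch 1.1.2 (add T p):
            F !(t || !p): β-rule — branch into T t  //  T !p.
              branch 1.1.2.1 (add T t):
                ○ open, literals {p=1, t=1}.
              branch 1.1.2.2 (add T !p):
                × closes — contains both p and !p.
      branch 1.2 (add F ((!p || s) || p), T !(t || !p)):
        F ((!p || s) || p): α-rule — add F (!p || s), F p.
        T !(t || !p): α-rule — add F t, F !p.
        × closes — contains both p and !p.
  branch 2 (add T ((r || !s) || (p -> !p))):
    T ((r || !s) || (p -> !p)): β-rule — branch into T (r || !s)  //  T (p -> !p).
      branch 2.1 (add T (r || !s)):
        T (r || !s): β-rule — branch into T r  //  T !s.
          branch 2.1.1 (add T r):
            ○ open, literals {r=1}.
          branch 2.1.2 (add T !s):
            ○ open, literals {s=0}.
      branch 2.2 (add T (p -> !p)):
        T (p -> !p): β-rule — branch into F p  //  T !p.
          branch 2.2.1 (add F p):
            ○ open, literals {p=0}.
          branch 2.2.2 (add T !p):
            ○ open, literals {p=0}.
2 branches closed, 9 open.
Each open branch fixes some atoms; the unmentioned ones are free. Counting distinct full assignments: branch {p=0, t=1} (q, r, s) contributes 8 new; branch {s=1, t=1} (p, q, r) contributes 4 new; branch {p=0} (q, r, s, t) contributes 8 new; branch {p=0, s=1} (q, r, t) contributes 0 new; branch {p=1, t=1} (q, r, s) contributes 4 new; branch {r=1} (p, q, s, t) contributes 4 new; branch {s=0} (p, q, r, t) contributes 2 new; branch {p=0} (q, r, s, t) contributes 0 new; branch {p=0} (q, r, s, t) contributes 0 new. Total: 30.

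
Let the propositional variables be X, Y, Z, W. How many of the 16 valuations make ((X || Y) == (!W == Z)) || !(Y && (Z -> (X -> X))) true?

Initial set: {T (((X || Y) == (!W == Z)) || !(Y && (Z -> (X -> X))))}.
T (((X || Y) == (!W == Z)) || !(Y && (Z -> (X -> X)))): β-rule — branch into T ((X || Y) == (!W == Z))  //  T !(Y && (Z -> (X -> X))).
  branch 1 (add T ((X || Y) == (!W == Z))):
    T ((X || Y) == (!W == Z)): β-rule — branch into T (X || Y), T (!W == Z)  //  F (X || Y), F (!W == Z).
      branch 1.1 (add T (X || Y), T (!W == Z)):
        T (X || Y): β-rule — branch into T X  //  T Y.
          branch 1.1.1 (add T X):
            T (!W == Z): β-rule — branch into T !W, T Z  //  F !W, F Z.
              branch 1.1.1.1 (add T !W, T Z):
                ○ open, literals {W=false, X=true, Z=true}.
              branch 1.1.1.2 (add F !W, F Z):
                ○ open, literals {W=true, X=true, Z=false}.
          branch 1.1.2 (add T Y):
            T (!W == Z): β-rule — branch into T !W, T Z  //  F !W, F Z.
              branch 1.1.2.1 (add T !W, T Z):
                ○ open, literals {W=false, Y=true, Z=true}.
              branch 1.1.2.2 (add F !W, F Z):
                ○ open, literals {W=true, Y=true, Z=false}.
      branch 1.2 (add F (X || Y), F (!W == Z)):
        F (X || Y): α-rule — add F X, F Y.
        F (!W == Z): β-rule — branch into T !W, F Z  //  F !W, T Z.
          branch 1.2.1 (add T !W, F Z):
            ○ open, literals {W=false, X=false, Y=false, Z=false}.
          branch 1.2.2 (add F !W, T Z):
            ○ open, literals {W=true, X=false, Y=false, Z=true}.
  branch 2 (add T !(Y && (Z -> (X -> X)))):
    T !(Y && (Z -> (X -> X))): β-rule — branch into F Y  //  F (Z -> (X -> X)).
      branch 2.1 (add F Y):
        ○ open, literals {Y=false}.
      branch 2.2 (add F (Z -> (X -> X))):
        F (Z -> (X -> X)): α-rule — add T Z, F (X -> X).
        F (X -> X): α-rule — add T X, F X.
        × closes — contains both X and !X.
1 branch closed, 7 open.
Each open branch fixes some atoms; the unmentioned ones are free. Counting distinct full assignments: branch {W=false, X=true, Z=true} (Y) contributes 2 new; branch {W=true, X=true, Z=false} (Y) contributes 2 new; branch {W=false, Y=true, Z=true} (X) contributes 1 new; branch {W=true, Y=true, Z=false} (X) contributes 1 new; branch {W=false, X=false, Y=false, Z=false} (none free) contributes 1 new; branch {W=true, X=false, Y=false, Z=true} (none free) contributes 1 new; branch {Y=false} (X, Z, W) contributes 4 new. Total: 12.

12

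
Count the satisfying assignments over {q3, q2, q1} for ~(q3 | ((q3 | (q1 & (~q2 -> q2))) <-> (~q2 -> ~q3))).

3

Initial set: {~(q3 | ((q3 | (q1 & (~q2 -> q2))) <-> (~q2 -> ~q3)))}.
~(q3 | ((q3 | (q1 & (~q2 -> q2))) <-> (~q2 -> ~q3))): α-rule — add ~q3, ~((q3 | (q1 & (~q2 -> q2))) <-> (~q2 -> ~q3)).
~((q3 | (q1 & (~q2 -> q2))) <-> (~q2 -> ~q3)): β-rule — branch into (q3 | (q1 & (~q2 -> q2))), ~(~q2 -> ~q3)  //  ~(q3 | (q1 & (~q2 -> q2))), (~q2 -> ~q3).
  branch 1 (add (q3 | (q1 & (~q2 -> q2))), ~(~q2 -> ~q3)):
    ~(~q2 -> ~q3): α-rule — add ~q2, ~~q3.
    × closes — contains both q3 and ~q3.
  branch 2 (add ~(q3 | (q1 & (~q2 -> q2))), (~q2 -> ~q3)):
    ~(q3 | (q1 & (~q2 -> q2))): α-rule — add ~q3, ~(q1 & (~q2 -> q2)).
    (~q2 -> ~q3): β-rule — branch into ~~q2  //  ~q3.
      branch 2.1 (add ~~q2):
        ~(q1 & (~q2 -> q2)): β-rule — branch into ~q1  //  ~(~q2 -> q2).
          branch 2.1.1 (add ~q1):
            ○ open, literals {q1=false, q2=true, q3=false}.
          branch 2.1.2 (add ~(~q2 -> q2)):
            ~(~q2 -> q2): α-rule — add ~q2, ~q2.
            × closes — contains both q2 and ~q2.
      branch 2.2 (add ~q3):
        ~(q1 & (~q2 -> q2)): β-rule — branch into ~q1  //  ~(~q2 -> q2).
          branch 2.2.1 (add ~q1):
            ○ open, literals {q1=false, q3=false}.
          branch 2.2.2 (add ~(~q2 -> q2)):
            ~(~q2 -> q2): α-rule — add ~q2, ~q2.
            ○ open, literals {q2=false, q3=false}.
2 branches closed, 3 open.
Each open branch fixes some atoms; the unmentioned ones are free. Counting distinct full assignments: branch {q1=false, q2=true, q3=false} (none free) contributes 1 new; branch {q1=false, q3=false} (q2) contributes 1 new; branch {q2=false, q3=false} (q1) contributes 1 new. Total: 3.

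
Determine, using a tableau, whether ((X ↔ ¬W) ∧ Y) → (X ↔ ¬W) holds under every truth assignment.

Assume the negation and expand:
Initial set: {¬(((X ↔ ¬W) ∧ Y) → (X ↔ ¬W))}.
¬(((X ↔ ¬W) ∧ Y) → (X ↔ ¬W)): α-rule — add ((X ↔ ¬W) ∧ Y), ¬(X ↔ ¬W).
((X ↔ ¬W) ∧ Y): α-rule — add (X ↔ ¬W), Y.
¬(X ↔ ¬W): β-rule — branch into X, ¬¬W  //  ¬X, ¬W.
  branch 1 (add X, ¬¬W):
    (X ↔ ¬W): β-rule — branch into X, ¬W  //  ¬X, ¬¬W.
      branch 1.1 (add X, ¬W):
        × closes — contains both W and ¬W.
      branch 1.2 (add ¬X, ¬¬W):
        × closes — contains both X and ¬X.
  branch 2 (add ¬X, ¬W):
    (X ↔ ¬W): β-rule — branch into X, ¬W  //  ¬X, ¬¬W.
      branch 2.1 (add X, ¬W):
        × closes — contains both X and ¬X.
      branch 2.2 (add ¬X, ¬¬W):
        × closes — contains both W and ¬W.
All 4 branches close.
Every branch closed, so the negation is unsatisfiable and the formula is valid.

Valid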